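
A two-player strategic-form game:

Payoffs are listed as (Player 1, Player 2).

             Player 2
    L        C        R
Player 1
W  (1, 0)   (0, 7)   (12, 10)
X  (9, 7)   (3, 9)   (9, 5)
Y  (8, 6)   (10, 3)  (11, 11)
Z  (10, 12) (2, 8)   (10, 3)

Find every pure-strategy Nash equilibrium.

(W, R), (Z, L)

Player 1 against L: payoffs 1, 9, 8, 10 → best response Z.
Player 1 against C: payoffs 0, 3, 10, 2 → best response Y.
Player 1 against R: payoffs 12, 9, 11, 10 → best response W.
Player 2 against W: payoffs 0, 7, 10 → best response R.
Player 2 against X: payoffs 7, 9, 5 → best response C.
Player 2 against Y: payoffs 6, 3, 11 → best response R.
Player 2 against Z: payoffs 12, 8, 3 → best response L.
Mutual best responses: (W, R); (Z, L).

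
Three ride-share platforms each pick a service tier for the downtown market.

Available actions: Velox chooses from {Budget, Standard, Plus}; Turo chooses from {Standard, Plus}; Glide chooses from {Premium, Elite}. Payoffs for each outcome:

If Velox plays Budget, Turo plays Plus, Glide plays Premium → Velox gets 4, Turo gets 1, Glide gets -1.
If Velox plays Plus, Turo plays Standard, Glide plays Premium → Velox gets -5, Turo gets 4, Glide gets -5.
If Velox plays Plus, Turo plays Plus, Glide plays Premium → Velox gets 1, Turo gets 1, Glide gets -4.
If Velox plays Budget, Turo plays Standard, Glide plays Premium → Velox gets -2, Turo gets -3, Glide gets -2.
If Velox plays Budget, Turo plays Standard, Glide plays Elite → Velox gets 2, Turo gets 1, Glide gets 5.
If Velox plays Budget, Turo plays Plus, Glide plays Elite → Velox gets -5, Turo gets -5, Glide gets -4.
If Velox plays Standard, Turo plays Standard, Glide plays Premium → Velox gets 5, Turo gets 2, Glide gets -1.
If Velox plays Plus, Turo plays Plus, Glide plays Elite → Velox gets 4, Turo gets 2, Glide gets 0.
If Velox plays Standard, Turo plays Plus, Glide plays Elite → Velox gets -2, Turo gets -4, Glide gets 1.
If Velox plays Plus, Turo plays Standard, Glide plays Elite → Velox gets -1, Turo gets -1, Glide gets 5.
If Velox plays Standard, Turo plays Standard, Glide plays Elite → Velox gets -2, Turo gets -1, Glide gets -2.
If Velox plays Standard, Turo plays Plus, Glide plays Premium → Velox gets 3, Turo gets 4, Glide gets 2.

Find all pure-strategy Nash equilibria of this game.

Velox against (Standard, Premium): payoffs -2, 5, -5 → best response Standard.
Velox against (Standard, Elite): payoffs 2, -2, -1 → best response Budget.
Velox against (Plus, Premium): payoffs 4, 3, 1 → best response Budget.
Velox against (Plus, Elite): payoffs -5, -2, 4 → best response Plus.
Turo against (Budget, Premium): payoffs -3, 1 → best response Plus.
Turo against (Budget, Elite): payoffs 1, -5 → best response Standard.
Turo against (Standard, Premium): payoffs 2, 4 → best response Plus.
Turo against (Standard, Elite): payoffs -1, -4 → best response Standard.
Turo against (Plus, Premium): payoffs 4, 1 → best response Standard.
Turo against (Plus, Elite): payoffs -1, 2 → best response Plus.
Glide against (Budget, Standard): payoffs -2, 5 → best response Elite.
Glide against (Budget, Plus): payoffs -1, -4 → best response Premium.
Glide against (Standard, Standard): payoffs -1, -2 → best response Premium.
Glide against (Standard, Plus): payoffs 2, 1 → best response Premium.
Glide against (Plus, Standard): payoffs -5, 5 → best response Elite.
Glide against (Plus, Plus): payoffs -4, 0 → best response Elite.
Mutual best responses: (Budget, Standard, Elite); (Budget, Plus, Premium); (Plus, Plus, Elite).

(Budget, Standard, Elite) and (Budget, Plus, Premium) and (Plus, Plus, Elite)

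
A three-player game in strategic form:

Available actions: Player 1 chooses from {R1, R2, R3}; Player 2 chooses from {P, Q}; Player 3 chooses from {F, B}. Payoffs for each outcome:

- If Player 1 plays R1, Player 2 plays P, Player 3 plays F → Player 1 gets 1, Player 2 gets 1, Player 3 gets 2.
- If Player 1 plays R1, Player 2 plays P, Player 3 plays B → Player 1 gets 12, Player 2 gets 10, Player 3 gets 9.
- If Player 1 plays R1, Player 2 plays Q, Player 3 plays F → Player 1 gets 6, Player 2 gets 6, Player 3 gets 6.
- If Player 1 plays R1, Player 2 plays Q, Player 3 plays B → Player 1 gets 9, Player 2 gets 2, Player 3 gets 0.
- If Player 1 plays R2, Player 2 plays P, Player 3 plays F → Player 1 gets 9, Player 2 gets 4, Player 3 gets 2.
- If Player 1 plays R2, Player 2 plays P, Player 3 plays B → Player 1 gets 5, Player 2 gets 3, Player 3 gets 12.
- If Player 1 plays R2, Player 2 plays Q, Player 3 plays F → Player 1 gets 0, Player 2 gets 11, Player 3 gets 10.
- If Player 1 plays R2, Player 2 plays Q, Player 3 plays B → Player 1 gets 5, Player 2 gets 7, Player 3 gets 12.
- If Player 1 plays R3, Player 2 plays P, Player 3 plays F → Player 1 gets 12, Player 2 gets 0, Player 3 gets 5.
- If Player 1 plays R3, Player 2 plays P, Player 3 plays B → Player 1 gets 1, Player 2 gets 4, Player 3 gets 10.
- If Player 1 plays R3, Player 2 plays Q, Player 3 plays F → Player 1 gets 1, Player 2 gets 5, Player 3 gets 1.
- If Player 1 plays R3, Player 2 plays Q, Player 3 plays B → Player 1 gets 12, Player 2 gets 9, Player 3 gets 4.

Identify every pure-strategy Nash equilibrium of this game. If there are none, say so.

(R1, P, B); (R1, Q, F); (R3, Q, B)

For each player, find the best response to each opponent profile; mutual best responses are the pure NE.
Player 1 against (P, F): payoffs 1, 9, 12 → best response R3.
Player 1 against (P, B): payoffs 12, 5, 1 → best response R1.
Player 1 against (Q, F): payoffs 6, 0, 1 → best response R1.
Player 1 against (Q, B): payoffs 9, 5, 12 → best response R3.
Player 2 against (R1, F): payoffs 1, 6 → best response Q.
Player 2 against (R1, B): payoffs 10, 2 → best response P.
Player 2 against (R2, F): payoffs 4, 11 → best response Q.
Player 2 against (R2, B): payoffs 3, 7 → best response Q.
Player 2 against (R3, F): payoffs 0, 5 → best response Q.
Player 2 against (R3, B): payoffs 4, 9 → best response Q.
Player 3 against (R1, P): payoffs 2, 9 → best response B.
Player 3 against (R1, Q): payoffs 6, 0 → best response F.
Player 3 against (R2, P): payoffs 2, 12 → best response B.
Player 3 against (R2, Q): payoffs 10, 12 → best response B.
Player 3 against (R3, P): payoffs 5, 10 → best response B.
Player 3 against (R3, Q): payoffs 1, 4 → best response B.
Mutual best responses: (R1, P, B); (R1, Q, F); (R3, Q, B).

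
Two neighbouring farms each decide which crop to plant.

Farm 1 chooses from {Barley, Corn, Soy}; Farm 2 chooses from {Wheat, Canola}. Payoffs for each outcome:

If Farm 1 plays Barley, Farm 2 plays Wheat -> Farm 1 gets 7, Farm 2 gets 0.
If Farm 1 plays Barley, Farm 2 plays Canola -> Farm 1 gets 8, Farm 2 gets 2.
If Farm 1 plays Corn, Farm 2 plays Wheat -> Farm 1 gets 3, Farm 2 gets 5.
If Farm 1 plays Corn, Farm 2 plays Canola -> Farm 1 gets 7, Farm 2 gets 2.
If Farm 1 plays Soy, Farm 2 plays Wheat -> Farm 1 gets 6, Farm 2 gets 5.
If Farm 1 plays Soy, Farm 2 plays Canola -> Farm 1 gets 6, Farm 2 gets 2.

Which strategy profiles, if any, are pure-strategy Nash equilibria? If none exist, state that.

Pure NE: (Barley, Canola)

For each strategy profile, look for a profitable unilateral deviation.
(Barley, Wheat): Farm 2 can switch to Canola (0 → 2). Not NE.
(Barley, Canola): Farm 1 gets 8, best alternative 7; Farm 2 gets 2, best alternative 0. No profitable deviation — NE.
(Corn, Wheat): Farm 1 can switch to Barley (3 → 7). Not NE.
(Corn, Canola): Farm 1 can switch to Barley (7 → 8). Not NE.
(Soy, Wheat): Farm 1 can switch to Barley (6 → 7). Not NE.
(Soy, Canola): Farm 1 can switch to Barley (6 → 8). Not NE.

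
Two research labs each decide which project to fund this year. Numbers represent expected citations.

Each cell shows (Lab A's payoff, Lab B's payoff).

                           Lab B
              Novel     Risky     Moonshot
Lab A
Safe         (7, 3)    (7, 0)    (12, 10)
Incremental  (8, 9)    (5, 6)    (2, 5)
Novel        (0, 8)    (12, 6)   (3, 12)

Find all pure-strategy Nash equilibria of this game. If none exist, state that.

Pure-strategy Nash equilibria: (Safe, Moonshot); (Incremental, Novel)

Mark each player's best response to every combination of opponents' strategies; a profile where every player is best-responding is a pure Nash equilibrium.
Lab A against Novel: payoffs 7, 8, 0 → best response Incremental.
Lab A against Risky: payoffs 7, 5, 12 → best response Novel.
Lab A against Moonshot: payoffs 12, 2, 3 → best response Safe.
Lab B against Safe: payoffs 3, 0, 10 → best response Moonshot.
Lab B against Incremental: payoffs 9, 6, 5 → best response Novel.
Lab B against Novel: payoffs 8, 6, 12 → best response Moonshot.
Mutual best responses: (Safe, Moonshot); (Incremental, Novel).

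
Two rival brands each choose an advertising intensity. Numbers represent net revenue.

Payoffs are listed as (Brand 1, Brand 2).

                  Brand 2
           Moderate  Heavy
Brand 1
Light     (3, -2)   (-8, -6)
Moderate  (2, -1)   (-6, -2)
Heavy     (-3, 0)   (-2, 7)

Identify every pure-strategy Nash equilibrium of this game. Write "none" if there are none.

For each strategy profile, look for a profitable unilateral deviation.
(Light, Moderate): Brand 1 gets 3, best alternative 2; Brand 2 gets -2, best alternative -6. No profitable deviation — NE.
(Light, Heavy): Brand 1 can switch to Moderate (-8 → -6). Not NE.
(Moderate, Moderate): Brand 1 can switch to Light (2 → 3). Not NE.
(Moderate, Heavy): Brand 1 can switch to Heavy (-6 → -2). Not NE.
(Heavy, Moderate): Brand 1 can switch to Light (-3 → 3). Not NE.
(Heavy, Heavy): Brand 1 gets -2, best alternative -6; Brand 2 gets 7, best alternative 0. No profitable deviation — NE.

The pure Nash equilibria are (Light, Moderate) and (Heavy, Heavy).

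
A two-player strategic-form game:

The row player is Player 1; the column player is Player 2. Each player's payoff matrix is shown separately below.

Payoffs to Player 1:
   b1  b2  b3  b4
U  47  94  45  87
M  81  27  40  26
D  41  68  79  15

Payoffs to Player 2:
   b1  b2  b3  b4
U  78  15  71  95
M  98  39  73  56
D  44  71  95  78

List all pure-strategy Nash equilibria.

Pure-strategy Nash equilibria: (U, b4) and (M, b1) and (D, b3)

For each strategy profile, look for a profitable unilateral deviation.
(U, b1): Player 1 can switch to M (47 → 81). Not NE.
(U, b2): Player 2 can switch to b1 (15 → 78). Not NE.
(U, b3): Player 1 can switch to D (45 → 79). Not NE.
(U, b4): Player 1 gets 87, best alternative 26; Player 2 gets 95, best alternative 78. No profitable deviation — NE.
(M, b1): Player 1 gets 81, best alternative 47; Player 2 gets 98, best alternative 73. No profitable deviation — NE.
(M, b2): Player 1 can switch to U (27 → 94). Not NE.
(M, b3): Player 1 can switch to U (40 → 45). Not NE.
(M, b4): Player 1 can switch to U (26 → 87). Not NE.
(D, b1): Player 1 can switch to U (41 → 47). Not NE.
(D, b2): Player 1 can switch to U (68 → 94). Not NE.
(D, b3): Player 1 gets 79, best alternative 45; Player 2 gets 95, best alternative 78. No profitable deviation — NE.
(D, b4): Player 1 can switch to U (15 → 87). Not NE.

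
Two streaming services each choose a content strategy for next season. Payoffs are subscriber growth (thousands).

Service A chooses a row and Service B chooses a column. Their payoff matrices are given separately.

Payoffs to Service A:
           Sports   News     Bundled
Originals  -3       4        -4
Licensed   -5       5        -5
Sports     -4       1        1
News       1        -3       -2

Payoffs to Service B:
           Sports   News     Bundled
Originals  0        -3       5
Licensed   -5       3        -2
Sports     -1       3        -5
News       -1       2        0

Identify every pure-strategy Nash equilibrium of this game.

(Licensed, News)

(Originals, Sports): Service A can switch to News (-3 → 1). Not NE.
(Originals, News): Service A can switch to Licensed (4 → 5). Not NE.
(Originals, Bundled): Service A can switch to Sports (-4 → 1). Not NE.
(Licensed, Sports): Service A can switch to Originals (-5 → -3). Not NE.
(Licensed, News): Service A gets 5, best alternative 4; Service B gets 3, best alternative -2. No profitable deviation — NE.
(Licensed, Bundled): Service A can switch to Originals (-5 → -4). Not NE.
(Sports, Sports): Service A can switch to Originals (-4 → -3). Not NE.
(The remaining 5 profiles each have a profitable deviation by the same check.)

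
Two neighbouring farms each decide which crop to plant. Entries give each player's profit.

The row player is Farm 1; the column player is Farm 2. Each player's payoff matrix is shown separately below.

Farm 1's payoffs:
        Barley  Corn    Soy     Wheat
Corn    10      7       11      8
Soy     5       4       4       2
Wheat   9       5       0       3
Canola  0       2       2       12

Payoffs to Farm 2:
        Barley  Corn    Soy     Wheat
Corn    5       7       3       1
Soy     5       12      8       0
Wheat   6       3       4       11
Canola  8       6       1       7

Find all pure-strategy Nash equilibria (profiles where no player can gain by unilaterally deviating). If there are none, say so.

(Corn, Corn)

(Corn, Barley): Farm 2 can switch to Corn (5 → 7). Not NE.
(Corn, Corn): Farm 1 gets 7, best alternative 5; Farm 2 gets 7, best alternative 5. No profitable deviation — NE.
(Corn, Soy): Farm 2 can switch to Barley (3 → 5). Not NE.
(Corn, Wheat): Farm 1 can switch to Canola (8 → 12). Not NE.
(Soy, Barley): Farm 1 can switch to Corn (5 → 10). Not NE.
(Soy, Corn): Farm 1 can switch to Corn (4 → 7). Not NE.
(Soy, Soy): Farm 1 can switch to Corn (4 → 11). Not NE.
(The remaining 9 profiles each have a profitable deviation by the same check.)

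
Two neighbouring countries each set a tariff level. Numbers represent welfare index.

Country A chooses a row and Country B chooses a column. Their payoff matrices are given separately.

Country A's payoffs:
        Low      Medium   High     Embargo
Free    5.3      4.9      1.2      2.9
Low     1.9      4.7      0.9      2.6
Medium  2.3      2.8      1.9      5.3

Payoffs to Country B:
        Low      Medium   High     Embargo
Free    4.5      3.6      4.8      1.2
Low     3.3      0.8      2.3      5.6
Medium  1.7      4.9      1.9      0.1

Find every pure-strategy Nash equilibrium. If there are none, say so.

none

(Free, Low): Country B can switch to High (4.5 → 4.8). Not NE.
(Free, Medium): Country B can switch to Low (3.6 → 4.5). Not NE.
(Free, High): Country A can switch to Medium (1.2 → 1.9). Not NE.
(Free, Embargo): Country A can switch to Medium (2.9 → 5.3). Not NE.
(Low, Low): Country A can switch to Free (1.9 → 5.3). Not NE.
(Low, Medium): Country A can switch to Free (4.7 → 4.9). Not NE.
(The remaining 6 profiles each have a profitable deviation by the same check.)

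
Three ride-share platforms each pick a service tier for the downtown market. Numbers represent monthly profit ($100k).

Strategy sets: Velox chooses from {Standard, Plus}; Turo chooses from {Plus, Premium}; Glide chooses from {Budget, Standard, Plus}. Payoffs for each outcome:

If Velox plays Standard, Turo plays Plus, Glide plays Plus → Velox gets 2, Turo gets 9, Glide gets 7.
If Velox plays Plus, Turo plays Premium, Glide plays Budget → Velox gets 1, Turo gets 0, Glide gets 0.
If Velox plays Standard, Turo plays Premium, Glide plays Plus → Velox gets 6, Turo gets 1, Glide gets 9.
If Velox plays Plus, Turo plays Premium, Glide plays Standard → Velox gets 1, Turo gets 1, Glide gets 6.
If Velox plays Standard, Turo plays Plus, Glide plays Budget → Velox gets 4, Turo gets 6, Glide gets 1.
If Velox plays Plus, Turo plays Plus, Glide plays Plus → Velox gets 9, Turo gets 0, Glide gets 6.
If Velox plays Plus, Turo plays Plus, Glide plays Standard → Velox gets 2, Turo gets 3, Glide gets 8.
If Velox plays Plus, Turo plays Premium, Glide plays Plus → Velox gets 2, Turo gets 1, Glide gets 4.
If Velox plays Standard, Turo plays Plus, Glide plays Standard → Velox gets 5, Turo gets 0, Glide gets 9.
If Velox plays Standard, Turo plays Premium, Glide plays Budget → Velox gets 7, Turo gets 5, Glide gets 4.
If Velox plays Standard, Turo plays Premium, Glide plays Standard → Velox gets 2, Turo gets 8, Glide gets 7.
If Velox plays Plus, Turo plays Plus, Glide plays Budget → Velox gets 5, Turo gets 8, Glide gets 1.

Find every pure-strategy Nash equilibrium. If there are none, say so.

There is no pure-strategy Nash equilibrium.

Velox against (Plus, Budget): payoffs 4, 5 → best response Plus.
Velox against (Plus, Standard): payoffs 5, 2 → best response Standard.
Velox against (Plus, Plus): payoffs 2, 9 → best response Plus.
Velox against (Premium, Budget): payoffs 7, 1 → best response Standard.
Velox against (Premium, Standard): payoffs 2, 1 → best response Standard.
Velox against (Premium, Plus): payoffs 6, 2 → best response Standard.
Turo against (Standard, Budget): payoffs 6, 5 → best response Plus.
Turo against (Standard, Standard): payoffs 0, 8 → best response Premium.
Turo against (Standard, Plus): payoffs 9, 1 → best response Plus.
Turo against (Plus, Budget): payoffs 8, 0 → best response Plus.
Turo against (Plus, Standard): payoffs 3, 1 → best response Plus.
Turo against (Plus, Plus): payoffs 0, 1 → best response Premium.
Glide against (Standard, Plus): payoffs 1, 9, 7 → best response Standard.
Glide against (Standard, Premium): payoffs 4, 7, 9 → best response Plus.
Glide against (Plus, Plus): payoffs 1, 8, 6 → best response Standard.
Glide against (Plus, Premium): payoffs 0, 6, 4 → best response Standard.
No profile is a mutual best response for all players.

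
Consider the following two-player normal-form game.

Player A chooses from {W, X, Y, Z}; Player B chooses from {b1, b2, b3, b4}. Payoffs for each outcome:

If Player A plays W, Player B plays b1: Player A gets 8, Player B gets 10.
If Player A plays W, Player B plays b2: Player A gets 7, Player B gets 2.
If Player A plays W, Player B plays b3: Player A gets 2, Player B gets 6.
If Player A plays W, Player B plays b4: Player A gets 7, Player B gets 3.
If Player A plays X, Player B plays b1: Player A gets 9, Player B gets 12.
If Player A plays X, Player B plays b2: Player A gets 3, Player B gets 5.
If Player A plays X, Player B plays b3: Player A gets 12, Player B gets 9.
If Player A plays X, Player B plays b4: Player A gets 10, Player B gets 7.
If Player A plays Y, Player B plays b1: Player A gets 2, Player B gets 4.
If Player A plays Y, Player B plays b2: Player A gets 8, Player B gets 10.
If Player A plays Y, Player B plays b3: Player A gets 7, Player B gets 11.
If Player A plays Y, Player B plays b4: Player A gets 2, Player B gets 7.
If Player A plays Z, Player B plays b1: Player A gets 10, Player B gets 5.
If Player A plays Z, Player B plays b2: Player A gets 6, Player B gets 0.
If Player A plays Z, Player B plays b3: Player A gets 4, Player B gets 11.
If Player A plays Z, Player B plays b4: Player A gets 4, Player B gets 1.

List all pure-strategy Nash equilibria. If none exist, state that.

There is no pure-strategy Nash equilibrium.

Player A against b1: payoffs 8, 9, 2, 10 → best response Z.
Player A against b2: payoffs 7, 3, 8, 6 → best response Y.
Player A against b3: payoffs 2, 12, 7, 4 → best response X.
Player A against b4: payoffs 7, 10, 2, 4 → best response X.
Player B against W: payoffs 10, 2, 6, 3 → best response b1.
Player B against X: payoffs 12, 5, 9, 7 → best response b1.
Player B against Y: payoffs 4, 10, 11, 7 → best response b3.
Player B against Z: payoffs 5, 0, 11, 1 → best response b3.
No profile is a mutual best response for all players.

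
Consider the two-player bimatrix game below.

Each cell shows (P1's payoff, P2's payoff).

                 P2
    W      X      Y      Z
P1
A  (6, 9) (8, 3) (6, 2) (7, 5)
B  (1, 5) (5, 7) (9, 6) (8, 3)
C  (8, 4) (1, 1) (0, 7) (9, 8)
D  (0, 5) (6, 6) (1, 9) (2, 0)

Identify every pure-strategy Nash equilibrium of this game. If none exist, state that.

For each strategy profile, look for a profitable unilateral deviation.
(A, W): P1 can switch to C (6 → 8). Not NE.
(A, X): P2 can switch to W (3 → 9). Not NE.
(A, Y): P1 can switch to B (6 → 9). Not NE.
(A, Z): P1 can switch to B (7 → 8). Not NE.
(B, W): P1 can switch to A (1 → 6). Not NE.
(B, X): P1 can switch to A (5 → 8). Not NE.
(C, Z): P1 gets 9, best alternative 8; P2 gets 8, best alternative 7. No profitable deviation — NE.
(The remaining 9 profiles each have a profitable deviation by the same check.)

(C, Z)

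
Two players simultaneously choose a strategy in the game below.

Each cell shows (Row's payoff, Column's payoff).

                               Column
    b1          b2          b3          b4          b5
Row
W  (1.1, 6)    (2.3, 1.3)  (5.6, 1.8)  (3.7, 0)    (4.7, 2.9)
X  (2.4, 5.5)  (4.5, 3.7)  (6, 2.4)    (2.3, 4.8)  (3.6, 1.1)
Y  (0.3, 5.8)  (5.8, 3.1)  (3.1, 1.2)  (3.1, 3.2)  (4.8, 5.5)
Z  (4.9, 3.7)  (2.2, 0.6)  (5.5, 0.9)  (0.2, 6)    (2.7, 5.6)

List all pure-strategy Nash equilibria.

none

Mark each player's best response to every combination of opponents' strategies; a profile where every player is best-responding is a pure Nash equilibrium.
Row against b1: payoffs 1.1, 2.4, 0.3, 4.9 → best response Z.
Row against b2: payoffs 2.3, 4.5, 5.8, 2.2 → best response Y.
Row against b3: payoffs 5.6, 6, 3.1, 5.5 → best response X.
Row against b4: payoffs 3.7, 2.3, 3.1, 0.2 → best response W.
Row against b5: payoffs 4.7, 3.6, 4.8, 2.7 → best response Y.
Column against W: payoffs 6, 1.3, 1.8, 0, 2.9 → best response b1.
Column against X: payoffs 5.5, 3.7, 2.4, 4.8, 1.1 → best response b1.
Column against Y: payoffs 5.8, 3.1, 1.2, 3.2, 5.5 → best response b1.
Column against Z: payoffs 3.7, 0.6, 0.9, 6, 5.6 → best response b4.
No profile is a mutual best response for all players.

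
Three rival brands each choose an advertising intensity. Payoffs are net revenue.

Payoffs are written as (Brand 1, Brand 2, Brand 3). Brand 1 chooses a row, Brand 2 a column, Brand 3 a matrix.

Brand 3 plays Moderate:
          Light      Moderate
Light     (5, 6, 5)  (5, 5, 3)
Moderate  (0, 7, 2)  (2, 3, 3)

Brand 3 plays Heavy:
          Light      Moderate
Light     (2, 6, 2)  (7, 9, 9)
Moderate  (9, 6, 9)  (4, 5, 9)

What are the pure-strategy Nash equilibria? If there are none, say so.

(Light, Light, Moderate), (Light, Moderate, Heavy), (Moderate, Light, Heavy)

For each strategy profile, look for a profitable unilateral deviation.
(Light, Light, Moderate): Brand 1 gets 5, best alternative 0; Brand 2 gets 6, best alternative 5; Brand 3 gets 5, best alternative 2. No profitable deviation — NE.
(Light, Light, Heavy): Brand 1 can switch to Moderate (2 → 9). Not NE.
(Light, Moderate, Moderate): Brand 2 can switch to Light (5 → 6). Not NE.
(Light, Moderate, Heavy): Brand 1 gets 7, best alternative 4; Brand 2 gets 9, best alternative 6; Brand 3 gets 9, best alternative 3. No profitable deviation — NE.
(Moderate, Light, Moderate): Brand 1 can switch to Light (0 → 5). Not NE.
(Moderate, Light, Heavy): Brand 1 gets 9, best alternative 2; Brand 2 gets 6, best alternative 5; Brand 3 gets 9, best alternative 2. No profitable deviation — NE.
(Moderate, Moderate, Moderate): Brand 1 can switch to Light (2 → 5). Not NE.
(Moderate, Moderate, Heavy): Brand 1 can switch to Light (4 → 7). Not NE.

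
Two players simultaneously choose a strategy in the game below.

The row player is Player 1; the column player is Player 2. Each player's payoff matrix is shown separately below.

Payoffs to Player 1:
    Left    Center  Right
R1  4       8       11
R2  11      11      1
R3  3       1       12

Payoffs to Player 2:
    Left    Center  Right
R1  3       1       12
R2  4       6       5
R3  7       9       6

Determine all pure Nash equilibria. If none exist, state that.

(R1, Left): Player 1 can switch to R2 (4 → 11). Not NE.
(R1, Center): Player 1 can switch to R2 (8 → 11). Not NE.
(R1, Right): Player 1 can switch to R3 (11 → 12). Not NE.
(R2, Left): Player 2 can switch to Center (4 → 6). Not NE.
(R2, Center): Player 1 gets 11, best alternative 8; Player 2 gets 6, best alternative 5. No profitable deviation — NE.
(R2, Right): Player 1 can switch to R1 (1 → 11). Not NE.
(R3, Left): Player 1 can switch to R1 (3 → 4). Not NE.
(R3, Center): Player 1 can switch to R1 (1 → 8). Not NE.
(R3, Right): Player 2 can switch to Left (6 → 7). Not NE.

The unique pure-strategy Nash equilibrium is (R2, Center).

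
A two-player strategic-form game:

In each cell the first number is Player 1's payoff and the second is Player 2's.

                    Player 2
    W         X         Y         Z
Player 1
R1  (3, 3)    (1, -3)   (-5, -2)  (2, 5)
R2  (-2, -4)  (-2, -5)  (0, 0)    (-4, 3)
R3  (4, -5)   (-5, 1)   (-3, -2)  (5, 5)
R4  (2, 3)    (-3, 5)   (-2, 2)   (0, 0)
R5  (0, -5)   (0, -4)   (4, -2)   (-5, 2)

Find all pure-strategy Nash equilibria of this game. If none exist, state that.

Pure NE: (R3, Z)

Player 1 against W: payoffs 3, -2, 4, 2, 0 → best response R3.
Player 1 against X: payoffs 1, -2, -5, -3, 0 → best response R1.
Player 1 against Y: payoffs -5, 0, -3, -2, 4 → best response R5.
Player 1 against Z: payoffs 2, -4, 5, 0, -5 → best response R3.
Player 2 against R1: payoffs 3, -3, -2, 5 → best response Z.
Player 2 against R2: payoffs -4, -5, 0, 3 → best response Z.
Player 2 against R3: payoffs -5, 1, -2, 5 → best response Z.
Player 2 against R4: payoffs 3, 5, 2, 0 → best response X.
Player 2 against R5: payoffs -5, -4, -2, 2 → best response Z.
Mutual best responses: (R3, Z).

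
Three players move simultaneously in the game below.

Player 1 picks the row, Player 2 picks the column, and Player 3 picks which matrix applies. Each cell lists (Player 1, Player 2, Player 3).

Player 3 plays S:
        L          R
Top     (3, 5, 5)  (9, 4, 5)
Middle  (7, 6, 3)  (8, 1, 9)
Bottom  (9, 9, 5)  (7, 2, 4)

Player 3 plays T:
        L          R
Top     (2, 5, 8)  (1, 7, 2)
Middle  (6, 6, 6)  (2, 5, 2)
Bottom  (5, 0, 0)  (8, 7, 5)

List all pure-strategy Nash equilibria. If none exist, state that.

Mark each player's best response to every combination of opponents' strategies; a profile where every player is best-responding is a pure Nash equilibrium.
Player 1 against (L, S): payoffs 3, 7, 9 → best response Bottom.
Player 1 against (L, T): payoffs 2, 6, 5 → best response Middle.
Player 1 against (R, S): payoffs 9, 8, 7 → best response Top.
Player 1 against (R, T): payoffs 1, 2, 8 → best response Bottom.
Player 2 against (Top, S): payoffs 5, 4 → best response L.
Player 2 against (Top, T): payoffs 5, 7 → best response R.
Player 2 against (Middle, S): payoffs 6, 1 → best response L.
Player 2 against (Middle, T): payoffs 6, 5 → best response L.
Player 2 against (Bottom, S): payoffs 9, 2 → best response L.
Player 2 against (Bottom, T): payoffs 0, 7 → best response R.
Player 3 against (Top, L): payoffs 5, 8 → best response T.
Player 3 against (Top, R): payoffs 5, 2 → best response S.
Player 3 against (Middle, L): payoffs 3, 6 → best response T.
Player 3 against (Middle, R): payoffs 9, 2 → best response S.
Player 3 against (Bottom, L): payoffs 5, 0 → best response S.
Player 3 against (Bottom, R): payoffs 4, 5 → best response T.
Mutual best responses: (Middle, L, T); (Bottom, L, S); (Bottom, R, T).

Pure-strategy Nash equilibria: (Middle, L, T), (Bottom, L, S), (Bottom, R, T)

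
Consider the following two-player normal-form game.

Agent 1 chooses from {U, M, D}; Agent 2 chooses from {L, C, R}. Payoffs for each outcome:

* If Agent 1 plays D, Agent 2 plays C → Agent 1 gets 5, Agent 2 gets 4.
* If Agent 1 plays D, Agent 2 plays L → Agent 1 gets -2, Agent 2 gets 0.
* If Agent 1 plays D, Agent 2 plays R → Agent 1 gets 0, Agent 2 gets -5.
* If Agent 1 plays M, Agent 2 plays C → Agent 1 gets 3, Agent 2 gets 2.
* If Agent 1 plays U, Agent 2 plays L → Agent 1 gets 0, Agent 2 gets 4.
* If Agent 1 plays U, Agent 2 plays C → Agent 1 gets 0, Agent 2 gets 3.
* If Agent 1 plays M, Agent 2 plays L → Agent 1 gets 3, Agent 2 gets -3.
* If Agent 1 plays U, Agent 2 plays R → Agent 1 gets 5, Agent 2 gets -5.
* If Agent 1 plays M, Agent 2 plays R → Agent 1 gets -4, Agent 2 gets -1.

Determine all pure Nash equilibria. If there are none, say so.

(U, L): Agent 1 can switch to M (0 → 3). Not NE.
(U, C): Agent 1 can switch to M (0 → 3). Not NE.
(U, R): Agent 2 can switch to L (-5 → 4). Not NE.
(M, L): Agent 2 can switch to C (-3 → 2). Not NE.
(M, C): Agent 1 can switch to D (3 → 5). Not NE.
(M, R): Agent 1 can switch to U (-4 → 5). Not NE.
(D, C): Agent 1 gets 5, best alternative 3; Agent 2 gets 4, best alternative 0. No profitable deviation — NE.
(The remaining 2 profiles each have a profitable deviation by the same check.)

Pure NE: (D, C)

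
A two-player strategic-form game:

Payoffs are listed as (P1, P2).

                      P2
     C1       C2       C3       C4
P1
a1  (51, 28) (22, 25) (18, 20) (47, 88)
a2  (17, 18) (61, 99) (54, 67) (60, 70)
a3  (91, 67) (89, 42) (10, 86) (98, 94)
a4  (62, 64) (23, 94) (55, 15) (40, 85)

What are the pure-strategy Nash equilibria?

P1 against C1: payoffs 51, 17, 91, 62 → best response a3.
P1 against C2: payoffs 22, 61, 89, 23 → best response a3.
P1 against C3: payoffs 18, 54, 10, 55 → best response a4.
P1 against C4: payoffs 47, 60, 98, 40 → best response a3.
P2 against a1: payoffs 28, 25, 20, 88 → best response C4.
P2 against a2: payoffs 18, 99, 67, 70 → best response C2.
P2 against a3: payoffs 67, 42, 86, 94 → best response C4.
P2 against a4: payoffs 64, 94, 15, 85 → best response C2.
Mutual best responses: (a3, C4).

(a3, C4)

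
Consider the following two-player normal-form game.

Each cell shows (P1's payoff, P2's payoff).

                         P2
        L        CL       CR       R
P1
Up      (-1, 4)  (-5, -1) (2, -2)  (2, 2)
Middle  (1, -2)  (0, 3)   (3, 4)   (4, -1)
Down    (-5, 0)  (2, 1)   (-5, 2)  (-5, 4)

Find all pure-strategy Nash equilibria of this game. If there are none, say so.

For each player, find the best response to each opponent profile; mutual best responses are the pure NE.
P1 against L: payoffs -1, 1, -5 → best response Middle.
P1 against CL: payoffs -5, 0, 2 → best response Down.
P1 against CR: payoffs 2, 3, -5 → best response Middle.
P1 against R: payoffs 2, 4, -5 → best response Middle.
P2 against Up: payoffs 4, -1, -2, 2 → best response L.
P2 against Middle: payoffs -2, 3, 4, -1 → best response CR.
P2 against Down: payoffs 0, 1, 2, 4 → best response R.
Mutual best responses: (Middle, CR).

The unique pure-strategy Nash equilibrium is (Middle, CR).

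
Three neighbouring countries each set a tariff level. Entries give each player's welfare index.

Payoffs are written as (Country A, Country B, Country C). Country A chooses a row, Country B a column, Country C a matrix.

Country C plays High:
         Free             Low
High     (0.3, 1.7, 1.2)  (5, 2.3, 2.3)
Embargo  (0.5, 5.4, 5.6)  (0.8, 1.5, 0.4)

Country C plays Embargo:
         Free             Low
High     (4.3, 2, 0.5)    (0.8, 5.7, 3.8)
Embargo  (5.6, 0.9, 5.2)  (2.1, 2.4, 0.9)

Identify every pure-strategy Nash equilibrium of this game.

Country A against (Free, High): payoffs 0.3, 0.5 → best response Embargo.
Country A against (Free, Embargo): payoffs 4.3, 5.6 → best response Embargo.
Country A against (Low, High): payoffs 5, 0.8 → best response High.
Country A against (Low, Embargo): payoffs 0.8, 2.1 → best response Embargo.
Country B against (High, High): payoffs 1.7, 2.3 → best response Low.
Country B against (High, Embargo): payoffs 2, 5.7 → best response Low.
Country B against (Embargo, High): payoffs 5.4, 1.5 → best response Free.
Country B against (Embargo, Embargo): payoffs 0.9, 2.4 → best response Low.
Country C against (High, Free): payoffs 1.2, 0.5 → best response High.
Country C against (High, Low): payoffs 2.3, 3.8 → best response Embargo.
Country C against (Embargo, Free): payoffs 5.6, 5.2 → best response High.
Country C against (Embargo, Low): payoffs 0.4, 0.9 → best response Embargo.
Mutual best responses: (Embargo, Free, High); (Embargo, Low, Embargo).

The pure Nash equilibria are (Embargo, Free, High), (Embargo, Low, Embargo).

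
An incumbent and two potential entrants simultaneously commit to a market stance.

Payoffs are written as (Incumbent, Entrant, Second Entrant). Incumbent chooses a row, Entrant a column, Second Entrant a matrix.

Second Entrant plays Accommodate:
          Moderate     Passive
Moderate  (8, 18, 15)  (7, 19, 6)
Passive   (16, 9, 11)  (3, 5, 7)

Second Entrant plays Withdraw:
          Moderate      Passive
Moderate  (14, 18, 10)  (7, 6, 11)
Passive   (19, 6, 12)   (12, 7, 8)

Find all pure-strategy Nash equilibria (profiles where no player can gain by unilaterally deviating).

Incumbent against (Moderate, Accommodate): payoffs 8, 16 → best response Passive.
Incumbent against (Moderate, Withdraw): payoffs 14, 19 → best response Passive.
Incumbent against (Passive, Accommodate): payoffs 7, 3 → best response Moderate.
Incumbent against (Passive, Withdraw): payoffs 7, 12 → best response Passive.
Entrant against (Moderate, Accommodate): payoffs 18, 19 → best response Passive.
Entrant against (Moderate, Withdraw): payoffs 18, 6 → best response Moderate.
Entrant against (Passive, Accommodate): payoffs 9, 5 → best response Moderate.
Entrant against (Passive, Withdraw): payoffs 6, 7 → best response Passive.
Second Entrant against (Moderate, Moderate): payoffs 15, 10 → best response Accommodate.
Second Entrant against (Moderate, Passive): payoffs 6, 11 → best response Withdraw.
Second Entrant against (Passive, Moderate): payoffs 11, 12 → best response Withdraw.
Second Entrant against (Passive, Passive): payoffs 7, 8 → best response Withdraw.
Mutual best responses: (Passive, Passive, Withdraw).

(Passive, Passive, Withdraw)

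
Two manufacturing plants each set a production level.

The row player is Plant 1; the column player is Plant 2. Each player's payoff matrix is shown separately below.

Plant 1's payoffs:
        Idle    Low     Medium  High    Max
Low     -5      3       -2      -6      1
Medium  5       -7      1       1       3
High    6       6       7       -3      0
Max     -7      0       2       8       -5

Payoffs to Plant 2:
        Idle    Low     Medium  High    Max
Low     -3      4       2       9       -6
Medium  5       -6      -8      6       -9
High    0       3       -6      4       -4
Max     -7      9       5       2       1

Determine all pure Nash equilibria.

(Low, Idle): Plant 1 can switch to Medium (-5 → 5). Not NE.
(Low, Low): Plant 1 can switch to High (3 → 6). Not NE.
(Low, Medium): Plant 1 can switch to Medium (-2 → 1). Not NE.
(Low, High): Plant 1 can switch to Medium (-6 → 1). Not NE.
(Low, Max): Plant 1 can switch to Medium (1 → 3). Not NE.
(Medium, Idle): Plant 1 can switch to High (5 → 6). Not NE.
(Medium, Low): Plant 1 can switch to Low (-7 → 3). Not NE.
(Medium, Medium): Plant 1 can switch to High (1 → 7). Not NE.
(Medium, High): Plant 1 can switch to Max (1 → 8). Not NE.
(Medium, Max): Plant 2 can switch to Idle (-9 → 5). Not NE.
(The remaining 10 profiles each have a profitable deviation by the same check.)

There is no pure-strategy Nash equilibrium.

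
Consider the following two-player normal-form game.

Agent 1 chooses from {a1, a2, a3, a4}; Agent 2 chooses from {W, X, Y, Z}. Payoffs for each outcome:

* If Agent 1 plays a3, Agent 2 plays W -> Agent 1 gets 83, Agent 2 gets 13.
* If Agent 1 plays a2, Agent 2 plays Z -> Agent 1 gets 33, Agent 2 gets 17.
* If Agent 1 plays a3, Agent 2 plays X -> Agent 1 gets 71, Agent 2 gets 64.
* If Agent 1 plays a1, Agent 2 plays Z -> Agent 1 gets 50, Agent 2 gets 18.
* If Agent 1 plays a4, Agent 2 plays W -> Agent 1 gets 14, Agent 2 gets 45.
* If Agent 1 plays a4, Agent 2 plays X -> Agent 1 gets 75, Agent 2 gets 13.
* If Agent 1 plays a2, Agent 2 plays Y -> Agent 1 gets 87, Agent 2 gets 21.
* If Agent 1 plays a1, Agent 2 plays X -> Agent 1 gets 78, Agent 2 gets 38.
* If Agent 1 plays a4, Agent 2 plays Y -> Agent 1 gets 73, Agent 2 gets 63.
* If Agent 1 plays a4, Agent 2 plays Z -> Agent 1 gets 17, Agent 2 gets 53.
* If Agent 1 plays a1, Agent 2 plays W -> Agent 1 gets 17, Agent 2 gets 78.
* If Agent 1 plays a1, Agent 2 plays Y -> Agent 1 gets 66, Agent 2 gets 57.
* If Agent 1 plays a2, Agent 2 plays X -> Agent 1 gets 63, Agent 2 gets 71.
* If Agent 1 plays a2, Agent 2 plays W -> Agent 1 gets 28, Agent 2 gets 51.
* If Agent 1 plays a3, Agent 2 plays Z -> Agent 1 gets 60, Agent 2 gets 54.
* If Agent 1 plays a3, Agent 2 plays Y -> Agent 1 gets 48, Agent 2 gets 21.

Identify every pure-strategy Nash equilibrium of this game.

No pure-strategy Nash equilibrium.

(a1, W): Agent 1 can switch to a2 (17 → 28). Not NE.
(a1, X): Agent 2 can switch to W (38 → 78). Not NE.
(a1, Y): Agent 1 can switch to a2 (66 → 87). Not NE.
(a1, Z): Agent 1 can switch to a3 (50 → 60). Not NE.
(a2, W): Agent 1 can switch to a3 (28 → 83). Not NE.
(a2, X): Agent 1 can switch to a1 (63 → 78). Not NE.
(The remaining 10 profiles each have a profitable deviation by the same check.)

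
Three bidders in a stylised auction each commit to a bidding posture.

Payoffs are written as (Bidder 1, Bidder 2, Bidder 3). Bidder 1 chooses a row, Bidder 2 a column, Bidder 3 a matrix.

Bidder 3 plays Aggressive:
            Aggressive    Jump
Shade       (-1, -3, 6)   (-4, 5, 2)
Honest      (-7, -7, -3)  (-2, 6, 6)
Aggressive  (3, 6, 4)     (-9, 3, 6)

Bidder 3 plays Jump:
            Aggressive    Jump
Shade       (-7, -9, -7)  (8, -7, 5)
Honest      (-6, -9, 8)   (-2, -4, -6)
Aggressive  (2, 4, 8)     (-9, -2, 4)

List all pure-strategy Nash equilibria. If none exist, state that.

Bidder 1 against (Aggressive, Aggressive): payoffs -1, -7, 3 → best response Aggressive.
Bidder 1 against (Aggressive, Jump): payoffs -7, -6, 2 → best response Aggressive.
Bidder 1 against (Jump, Aggressive): payoffs -4, -2, -9 → best response Honest.
Bidder 1 against (Jump, Jump): payoffs 8, -2, -9 → best response Shade.
Bidder 2 against (Shade, Aggressive): payoffs -3, 5 → best response Jump.
Bidder 2 against (Shade, Jump): payoffs -9, -7 → best response Jump.
Bidder 2 against (Honest, Aggressive): payoffs -7, 6 → best response Jump.
Bidder 2 against (Honest, Jump): payoffs -9, -4 → best response Jump.
Bidder 2 against (Aggressive, Aggressive): payoffs 6, 3 → best response Aggressive.
Bidder 2 against (Aggressive, Jump): payoffs 4, -2 → best response Aggressive.
Bidder 3 against (Shade, Aggressive): payoffs 6, -7 → best response Aggressive.
Bidder 3 against (Shade, Jump): payoffs 2, 5 → best response Jump.
Bidder 3 against (Honest, Aggressive): payoffs -3, 8 → best response Jump.
Bidder 3 against (Honest, Jump): payoffs 6, -6 → best response Aggressive.
Bidder 3 against (Aggressive, Aggressive): payoffs 4, 8 → best response Jump.
Bidder 3 against (Aggressive, Jump): payoffs 6, 4 → best response Aggressive.
Mutual best responses: (Shade, Jump, Jump); (Honest, Jump, Aggressive); (Aggressive, Aggressive, Jump).

(Shade, Jump, Jump); (Honest, Jump, Aggressive); (Aggressive, Aggressive, Jump)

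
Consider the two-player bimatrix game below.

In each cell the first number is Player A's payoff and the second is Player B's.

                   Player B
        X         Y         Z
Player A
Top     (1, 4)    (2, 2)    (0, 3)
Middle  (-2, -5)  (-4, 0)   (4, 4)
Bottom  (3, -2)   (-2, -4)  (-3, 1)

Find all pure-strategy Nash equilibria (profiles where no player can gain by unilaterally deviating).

The unique pure-strategy Nash equilibrium is (Middle, Z).

Player A against X: payoffs 1, -2, 3 → best response Bottom.
Player A against Y: payoffs 2, -4, -2 → best response Top.
Player A against Z: payoffs 0, 4, -3 → best response Middle.
Player B against Top: payoffs 4, 2, 3 → best response X.
Player B against Middle: payoffs -5, 0, 4 → best response Z.
Player B against Bottom: payoffs -2, -4, 1 → best response Z.
Mutual best responses: (Middle, Z).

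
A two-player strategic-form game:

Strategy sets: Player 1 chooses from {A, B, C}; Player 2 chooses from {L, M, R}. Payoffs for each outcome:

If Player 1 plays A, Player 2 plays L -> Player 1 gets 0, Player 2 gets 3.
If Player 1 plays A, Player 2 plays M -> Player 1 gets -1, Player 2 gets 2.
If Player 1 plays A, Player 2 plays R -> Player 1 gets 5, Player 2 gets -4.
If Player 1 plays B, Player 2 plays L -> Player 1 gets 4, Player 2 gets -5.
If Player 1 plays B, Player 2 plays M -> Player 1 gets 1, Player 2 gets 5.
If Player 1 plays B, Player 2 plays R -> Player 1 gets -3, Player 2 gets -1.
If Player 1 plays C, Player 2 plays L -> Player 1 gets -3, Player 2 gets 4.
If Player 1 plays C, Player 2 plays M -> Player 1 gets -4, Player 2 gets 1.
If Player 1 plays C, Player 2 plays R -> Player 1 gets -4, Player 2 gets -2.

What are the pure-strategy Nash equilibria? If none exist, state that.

Pure NE: (B, M)

Mark each player's best response to every combination of opponents' strategies; a profile where every player is best-responding is a pure Nash equilibrium.
Player 1 against L: payoffs 0, 4, -3 → best response B.
Player 1 against M: payoffs -1, 1, -4 → best response B.
Player 1 against R: payoffs 5, -3, -4 → best response A.
Player 2 against A: payoffs 3, 2, -4 → best response L.
Player 2 against B: payoffs -5, 5, -1 → best response M.
Player 2 against C: payoffs 4, 1, -2 → best response L.
Mutual best responses: (B, M).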